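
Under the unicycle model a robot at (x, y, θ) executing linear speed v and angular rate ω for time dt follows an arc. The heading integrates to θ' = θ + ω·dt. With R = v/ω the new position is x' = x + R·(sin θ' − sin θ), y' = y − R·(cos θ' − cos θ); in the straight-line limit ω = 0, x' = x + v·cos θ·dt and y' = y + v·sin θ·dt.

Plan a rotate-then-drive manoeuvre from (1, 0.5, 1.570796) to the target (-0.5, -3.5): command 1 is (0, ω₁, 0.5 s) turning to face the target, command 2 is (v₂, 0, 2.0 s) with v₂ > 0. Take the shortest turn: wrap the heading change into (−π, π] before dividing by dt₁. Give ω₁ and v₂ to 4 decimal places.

heading to target = atan2(-3.5−0.5, -0.5−1) = -1.9296
Δθ = wrap(-1.9296 − 1.5708) = 2.7828; ω₁ = Δθ/dt₁ = 5.5656
distance = √((-0.5−1)² + (-3.5−0.5)²) = 4.2720; v₂ = distance/dt₂ = 2.1360

ω₁ = 5.5656, v₂ = 2.1360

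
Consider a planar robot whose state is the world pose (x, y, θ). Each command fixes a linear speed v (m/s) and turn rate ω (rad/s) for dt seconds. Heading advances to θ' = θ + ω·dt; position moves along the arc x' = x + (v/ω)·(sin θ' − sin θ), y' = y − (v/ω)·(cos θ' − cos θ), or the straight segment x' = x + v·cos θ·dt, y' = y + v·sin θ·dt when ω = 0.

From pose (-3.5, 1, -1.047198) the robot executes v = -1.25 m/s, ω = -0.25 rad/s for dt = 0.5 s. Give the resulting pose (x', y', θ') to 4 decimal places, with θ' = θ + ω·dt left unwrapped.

θ' = -1.0472 + -0.25·0.5 = -1.1722
R = v/ω = -1.25/-0.25 = 5.0000
x' = -3.5 + 5.0000·(sin -1.1722 − sin -1.0472) = -3.7779
y' = 1 − 5.0000·(cos -1.1722 − cos -1.0472) = 1.5594

(-3.7779, 1.5594, -1.1722)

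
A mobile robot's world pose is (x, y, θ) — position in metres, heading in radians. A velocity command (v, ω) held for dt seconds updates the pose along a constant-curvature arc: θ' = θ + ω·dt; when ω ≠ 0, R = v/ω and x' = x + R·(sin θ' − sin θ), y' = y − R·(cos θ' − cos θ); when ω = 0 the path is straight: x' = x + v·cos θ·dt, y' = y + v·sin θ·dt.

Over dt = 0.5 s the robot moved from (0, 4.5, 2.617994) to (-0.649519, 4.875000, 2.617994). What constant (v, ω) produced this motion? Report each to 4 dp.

Δθ = 2.617994 − 2.617994 = 0.000000
ω = Δθ/dt = 0.000000/0.5 = 0.0000
ω = 0 → v = (Δx·cos θ + Δy·sin θ)/dt = 1.5000

v = 1.5000, ω = 0.0000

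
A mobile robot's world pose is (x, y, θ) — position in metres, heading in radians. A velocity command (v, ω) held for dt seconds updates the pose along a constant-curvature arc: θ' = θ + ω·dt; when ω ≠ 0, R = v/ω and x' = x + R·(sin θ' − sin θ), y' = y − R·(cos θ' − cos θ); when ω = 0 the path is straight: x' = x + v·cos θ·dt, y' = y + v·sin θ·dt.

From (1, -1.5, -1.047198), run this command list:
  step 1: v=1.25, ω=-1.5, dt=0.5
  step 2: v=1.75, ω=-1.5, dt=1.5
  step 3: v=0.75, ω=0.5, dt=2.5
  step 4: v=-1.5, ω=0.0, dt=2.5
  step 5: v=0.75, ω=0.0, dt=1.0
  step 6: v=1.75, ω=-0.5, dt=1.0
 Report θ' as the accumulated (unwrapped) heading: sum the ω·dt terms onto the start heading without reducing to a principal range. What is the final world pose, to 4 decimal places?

step 1: θ'=-1.7972 (R=-0.8333) → pose (1.0904, -2.1037, -1.7972)
step 2: θ'=-4.0472 (R=-1.1667) → pose (-0.9644, -2.5619, -4.0472)
step 3: θ'=-2.7972 (R=1.5000) → pose (-2.6511, -2.0758, -2.7972)
step 4: θ'=-2.7972 (straight) → pose (0.8787, -0.8097, -2.7972)
step 5: θ'=-2.7972 (straight) → pose (0.1728, -1.0629, -2.7972)
step 6: θ'=-3.2972 (R=-3.5000) → pose (-1.5514, -1.2262, -3.2972)

(-1.5514, -1.2262, -3.2972)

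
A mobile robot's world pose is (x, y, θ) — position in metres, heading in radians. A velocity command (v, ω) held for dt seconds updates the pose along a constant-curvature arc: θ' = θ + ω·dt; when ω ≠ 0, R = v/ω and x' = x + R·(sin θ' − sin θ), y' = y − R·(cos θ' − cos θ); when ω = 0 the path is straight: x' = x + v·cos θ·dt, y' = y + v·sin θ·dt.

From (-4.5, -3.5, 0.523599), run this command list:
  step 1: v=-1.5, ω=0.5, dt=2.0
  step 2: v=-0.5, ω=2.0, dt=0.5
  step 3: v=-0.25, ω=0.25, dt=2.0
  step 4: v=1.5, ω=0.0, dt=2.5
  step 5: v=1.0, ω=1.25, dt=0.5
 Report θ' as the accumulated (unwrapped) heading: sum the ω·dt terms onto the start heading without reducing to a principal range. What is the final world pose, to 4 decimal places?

(-9.6367, -6.0037, 3.6486)

step 1: θ'=1.5236 (R=-3.0000) → pose (-5.9967, -5.9565, 1.5236)
step 2: θ'=2.5236 (R=-0.2500) → pose (-5.8918, -6.1721, 2.5236)
step 3: θ'=3.0236 (R=-1.0000) → pose (-5.4301, -6.3501, 3.0236)
step 4: θ'=3.0236 (straight) → pose (-9.1540, -5.9086, 3.0236)
step 5: θ'=3.6486 (R=0.8000) → pose (-9.6367, -6.0037, 3.6486)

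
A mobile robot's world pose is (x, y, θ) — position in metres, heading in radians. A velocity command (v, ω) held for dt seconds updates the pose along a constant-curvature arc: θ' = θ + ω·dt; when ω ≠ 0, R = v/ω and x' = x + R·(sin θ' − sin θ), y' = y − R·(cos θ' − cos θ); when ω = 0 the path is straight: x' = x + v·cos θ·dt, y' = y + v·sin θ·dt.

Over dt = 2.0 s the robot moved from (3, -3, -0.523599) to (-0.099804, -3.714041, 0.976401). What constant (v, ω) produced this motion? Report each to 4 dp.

Δθ = 0.976401 − -0.523599 = 1.500000
ω = Δθ/dt = 1.500000/2.0 = 0.7500
R = Δx/(sin θ' − sin θ) = -2.3333
v = R·ω = -2.3333·0.7500 = -1.7500

v = -1.7500, ω = 0.7500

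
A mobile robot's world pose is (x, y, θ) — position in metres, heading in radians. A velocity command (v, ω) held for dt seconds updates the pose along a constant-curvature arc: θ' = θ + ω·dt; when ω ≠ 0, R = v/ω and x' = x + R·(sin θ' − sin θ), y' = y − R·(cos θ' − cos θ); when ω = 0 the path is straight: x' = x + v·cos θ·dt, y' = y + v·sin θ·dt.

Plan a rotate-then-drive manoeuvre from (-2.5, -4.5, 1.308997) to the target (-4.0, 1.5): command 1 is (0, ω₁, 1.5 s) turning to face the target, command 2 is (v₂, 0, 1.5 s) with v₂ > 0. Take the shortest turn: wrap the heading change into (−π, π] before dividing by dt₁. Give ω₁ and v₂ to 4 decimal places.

ω₁ = 0.3379, v₂ = 4.1231

heading to target = atan2(1.5−-4.5, -4−-2.5) = 1.8158
Δθ = wrap(1.8158 − 1.3090) = 0.5068; ω₁ = Δθ/dt₁ = 0.3379
distance = √((-4−-2.5)² + (1.5−-4.5)²) = 6.1847; v₂ = distance/dt₂ = 4.1231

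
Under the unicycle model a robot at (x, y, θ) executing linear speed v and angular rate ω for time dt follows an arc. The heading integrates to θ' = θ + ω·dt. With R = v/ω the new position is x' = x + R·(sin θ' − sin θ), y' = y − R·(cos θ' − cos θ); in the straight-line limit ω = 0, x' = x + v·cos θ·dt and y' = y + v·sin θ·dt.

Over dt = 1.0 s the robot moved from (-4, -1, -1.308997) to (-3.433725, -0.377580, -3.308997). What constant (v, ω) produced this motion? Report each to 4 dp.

v = -1.0000, ω = -2.0000

Δθ = -3.308997 − -1.308997 = -2.000000
ω = Δθ/dt = -2.000000/1.0 = -2.0000
R = −Δy/(cos θ' − cos θ) = 0.5000
v = R·ω = 0.5000·-2.0000 = -1.0000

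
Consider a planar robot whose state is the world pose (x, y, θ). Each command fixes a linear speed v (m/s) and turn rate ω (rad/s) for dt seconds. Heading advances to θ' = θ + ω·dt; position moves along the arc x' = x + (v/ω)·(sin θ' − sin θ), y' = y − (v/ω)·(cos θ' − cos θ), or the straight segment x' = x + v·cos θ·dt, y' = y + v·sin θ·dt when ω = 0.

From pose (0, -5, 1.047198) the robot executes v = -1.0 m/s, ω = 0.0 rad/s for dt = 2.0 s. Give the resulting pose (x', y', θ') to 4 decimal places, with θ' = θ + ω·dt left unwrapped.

(-1.0000, -6.7321, 1.0472)

θ' = 1.0472 + 0.0·2.0 = 1.0472
ω = 0 → straight: x' = 0 + -1.0·cos(1.0472)·2.0 = -1.0000
y' = -5 + -1.0·sin(1.0472)·2.0 = -6.7321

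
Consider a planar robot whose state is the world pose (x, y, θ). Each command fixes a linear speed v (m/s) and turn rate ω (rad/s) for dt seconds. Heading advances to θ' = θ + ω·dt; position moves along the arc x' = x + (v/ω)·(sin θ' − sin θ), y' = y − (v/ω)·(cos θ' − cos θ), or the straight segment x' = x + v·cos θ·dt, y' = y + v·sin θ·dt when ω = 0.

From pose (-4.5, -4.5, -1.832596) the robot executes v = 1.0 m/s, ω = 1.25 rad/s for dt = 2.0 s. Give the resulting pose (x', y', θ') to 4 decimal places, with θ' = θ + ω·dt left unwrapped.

(-3.2321, -5.3354, 0.6674)

θ' = -1.8326 + 1.25·2.0 = 0.6674
R = v/ω = 1.0/1.25 = 0.8000
x' = -4.5 + 0.8000·(sin 0.6674 − sin -1.8326) = -3.2321
y' = -4.5 − 0.8000·(cos 0.6674 − cos -1.8326) = -5.3354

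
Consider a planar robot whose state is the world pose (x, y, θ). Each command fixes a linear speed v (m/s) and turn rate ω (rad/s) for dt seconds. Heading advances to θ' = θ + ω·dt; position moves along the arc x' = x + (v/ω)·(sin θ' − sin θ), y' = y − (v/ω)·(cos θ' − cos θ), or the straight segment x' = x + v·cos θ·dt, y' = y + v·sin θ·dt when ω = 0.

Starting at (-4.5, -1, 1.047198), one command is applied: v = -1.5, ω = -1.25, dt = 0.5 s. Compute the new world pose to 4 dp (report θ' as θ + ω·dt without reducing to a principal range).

(-5.0475, -1.4946, 0.4222)

θ' = 1.0472 + -1.25·0.5 = 0.4222
R = v/ω = -1.5/-1.25 = 1.2000
x' = -4.5 + 1.2000·(sin 0.4222 − sin 1.0472) = -5.0475
y' = -1 − 1.2000·(cos 0.4222 − cos 1.0472) = -1.4946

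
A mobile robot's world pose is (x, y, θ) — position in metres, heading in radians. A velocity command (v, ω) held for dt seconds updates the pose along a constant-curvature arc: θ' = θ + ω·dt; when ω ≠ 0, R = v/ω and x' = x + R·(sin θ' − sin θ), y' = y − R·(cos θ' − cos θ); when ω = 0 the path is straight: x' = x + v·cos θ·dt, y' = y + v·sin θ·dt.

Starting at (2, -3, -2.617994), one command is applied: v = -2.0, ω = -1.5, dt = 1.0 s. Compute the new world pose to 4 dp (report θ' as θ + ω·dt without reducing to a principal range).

θ' = -2.6180 + -1.5·1.0 = -4.1180
R = v/ω = -2.0/-1.5 = 1.3333
x' = 2 + 1.3333·(sin -4.1180 − sin -2.6180) = 3.7713
y' = -3 − 1.3333·(cos -4.1180 − cos -2.6180) = -3.4080

(3.7713, -3.4080, -4.1180)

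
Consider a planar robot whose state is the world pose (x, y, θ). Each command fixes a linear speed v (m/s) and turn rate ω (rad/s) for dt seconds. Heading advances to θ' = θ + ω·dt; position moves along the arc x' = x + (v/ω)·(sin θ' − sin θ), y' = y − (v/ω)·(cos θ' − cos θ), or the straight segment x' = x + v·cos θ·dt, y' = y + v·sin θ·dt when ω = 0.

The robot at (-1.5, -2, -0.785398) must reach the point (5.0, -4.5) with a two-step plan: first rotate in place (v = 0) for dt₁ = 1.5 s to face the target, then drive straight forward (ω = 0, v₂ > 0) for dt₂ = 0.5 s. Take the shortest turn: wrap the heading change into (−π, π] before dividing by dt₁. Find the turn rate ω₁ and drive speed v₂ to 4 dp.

ω₁ = 0.2788, v₂ = 13.9284

heading to target = atan2(-4.5−-2, 5−-1.5) = -0.3672
Δθ = wrap(-0.3672 − -0.7854) = 0.4182; ω₁ = Δθ/dt₁ = 0.2788
distance = √((5−-1.5)² + (-4.5−-2)²) = 6.9642; v₂ = distance/dt₂ = 13.9284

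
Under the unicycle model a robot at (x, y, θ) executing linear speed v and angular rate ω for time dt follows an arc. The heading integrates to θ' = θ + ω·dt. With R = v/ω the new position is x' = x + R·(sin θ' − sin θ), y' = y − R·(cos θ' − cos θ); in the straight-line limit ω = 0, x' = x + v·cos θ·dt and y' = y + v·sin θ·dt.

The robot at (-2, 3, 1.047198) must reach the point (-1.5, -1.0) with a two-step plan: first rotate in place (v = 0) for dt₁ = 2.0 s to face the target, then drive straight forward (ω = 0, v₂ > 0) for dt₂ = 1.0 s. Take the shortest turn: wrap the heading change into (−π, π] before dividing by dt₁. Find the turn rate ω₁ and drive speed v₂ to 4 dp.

ω₁ = -1.2468, v₂ = 4.0311

heading to target = atan2(-1−3, -1.5−-2) = -1.4464
Δθ = wrap(-1.4464 − 1.0472) = -2.4936; ω₁ = Δθ/dt₁ = -1.2468
distance = √((-1.5−-2)² + (-1−3)²) = 4.0311; v₂ = distance/dt₂ = 4.0311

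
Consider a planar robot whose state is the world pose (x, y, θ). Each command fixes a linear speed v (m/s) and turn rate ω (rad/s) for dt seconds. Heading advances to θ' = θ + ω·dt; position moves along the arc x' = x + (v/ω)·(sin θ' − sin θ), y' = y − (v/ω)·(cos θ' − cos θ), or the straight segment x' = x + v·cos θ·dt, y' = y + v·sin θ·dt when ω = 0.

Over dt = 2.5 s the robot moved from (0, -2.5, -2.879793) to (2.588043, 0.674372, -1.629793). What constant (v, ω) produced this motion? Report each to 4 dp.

Δθ = -1.629793 − -2.879793 = 1.250000
ω = Δθ/dt = 1.250000/2.5 = 0.5000
R = −Δy/(cos θ' − cos θ) = -3.5000
v = R·ω = -3.5000·0.5000 = -1.7500

v = -1.7500, ω = 0.5000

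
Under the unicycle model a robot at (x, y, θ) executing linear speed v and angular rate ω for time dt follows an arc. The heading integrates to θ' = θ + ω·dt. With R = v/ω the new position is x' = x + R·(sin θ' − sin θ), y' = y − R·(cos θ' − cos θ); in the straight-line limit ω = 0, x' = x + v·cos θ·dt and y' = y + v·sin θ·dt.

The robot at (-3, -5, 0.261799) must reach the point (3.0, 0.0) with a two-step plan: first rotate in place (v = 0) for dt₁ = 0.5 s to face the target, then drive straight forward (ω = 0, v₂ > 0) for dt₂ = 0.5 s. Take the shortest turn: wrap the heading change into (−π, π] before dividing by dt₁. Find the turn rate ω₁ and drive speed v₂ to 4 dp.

ω₁ = 0.8659, v₂ = 15.6205

heading to target = atan2(0−-5, 3−-3) = 0.6947
Δθ = wrap(0.6947 − 0.2618) = 0.4329; ω₁ = Δθ/dt₁ = 0.8659
distance = √((3−-3)² + (0−-5)²) = 7.8102; v₂ = distance/dt₂ = 15.6205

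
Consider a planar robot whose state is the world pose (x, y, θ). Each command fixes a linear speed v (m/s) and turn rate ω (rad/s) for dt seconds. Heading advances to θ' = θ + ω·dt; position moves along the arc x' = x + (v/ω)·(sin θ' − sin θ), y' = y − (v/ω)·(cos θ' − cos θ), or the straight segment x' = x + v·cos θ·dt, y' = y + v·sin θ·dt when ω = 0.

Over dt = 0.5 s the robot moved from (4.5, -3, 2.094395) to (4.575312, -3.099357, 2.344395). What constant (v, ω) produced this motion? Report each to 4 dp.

Δθ = 2.344395 − 2.094395 = 0.250000
ω = Δθ/dt = 0.250000/0.5 = 0.5000
R = −Δy/(cos θ' − cos θ) = -0.5000
v = R·ω = -0.5000·0.5000 = -0.2500

v = -0.2500, ω = 0.5000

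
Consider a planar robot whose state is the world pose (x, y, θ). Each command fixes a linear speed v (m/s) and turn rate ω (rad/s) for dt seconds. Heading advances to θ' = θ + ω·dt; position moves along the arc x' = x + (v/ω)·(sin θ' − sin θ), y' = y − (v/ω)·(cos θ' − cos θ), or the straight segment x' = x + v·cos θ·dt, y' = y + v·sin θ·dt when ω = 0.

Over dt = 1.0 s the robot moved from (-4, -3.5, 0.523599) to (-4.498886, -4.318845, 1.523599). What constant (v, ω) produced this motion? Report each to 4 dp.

v = -1.0000, ω = 1.0000

Δθ = 1.523599 − 0.523599 = 1.000000
ω = Δθ/dt = 1.000000/1.0 = 1.0000
R = −Δy/(cos θ' − cos θ) = -1.0000
v = R·ω = -1.0000·1.0000 = -1.0000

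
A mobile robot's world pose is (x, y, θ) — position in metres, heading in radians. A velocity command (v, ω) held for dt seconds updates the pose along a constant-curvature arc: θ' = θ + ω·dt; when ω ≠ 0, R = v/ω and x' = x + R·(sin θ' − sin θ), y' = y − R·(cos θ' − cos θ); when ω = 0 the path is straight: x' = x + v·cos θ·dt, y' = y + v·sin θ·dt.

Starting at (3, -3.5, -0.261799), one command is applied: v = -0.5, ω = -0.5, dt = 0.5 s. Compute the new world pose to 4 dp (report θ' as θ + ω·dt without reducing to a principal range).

θ' = -0.2618 + -0.5·0.5 = -0.5118
R = v/ω = -0.5/-0.5 = 1.0000
x' = 3 + 1.0000·(sin -0.5118 − sin -0.2618) = 2.7691
y' = -3.5 − 1.0000·(cos -0.5118 − cos -0.2618) = -3.4059

(2.7691, -3.4059, -0.5118)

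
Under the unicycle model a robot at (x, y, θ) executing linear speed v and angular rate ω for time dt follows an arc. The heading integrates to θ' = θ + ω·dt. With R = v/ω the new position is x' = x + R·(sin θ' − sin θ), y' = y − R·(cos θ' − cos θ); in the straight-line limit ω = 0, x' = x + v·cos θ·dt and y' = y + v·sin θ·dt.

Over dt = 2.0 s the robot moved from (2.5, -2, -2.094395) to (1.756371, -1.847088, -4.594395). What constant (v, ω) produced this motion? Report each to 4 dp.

Δθ = -4.594395 − -2.094395 = -2.500000
ω = Δθ/dt = -2.500000/2.0 = -1.2500
R = Δx/(sin θ' − sin θ) = -0.4000
v = R·ω = -0.4000·-1.2500 = 0.5000

v = 0.5000, ω = -1.2500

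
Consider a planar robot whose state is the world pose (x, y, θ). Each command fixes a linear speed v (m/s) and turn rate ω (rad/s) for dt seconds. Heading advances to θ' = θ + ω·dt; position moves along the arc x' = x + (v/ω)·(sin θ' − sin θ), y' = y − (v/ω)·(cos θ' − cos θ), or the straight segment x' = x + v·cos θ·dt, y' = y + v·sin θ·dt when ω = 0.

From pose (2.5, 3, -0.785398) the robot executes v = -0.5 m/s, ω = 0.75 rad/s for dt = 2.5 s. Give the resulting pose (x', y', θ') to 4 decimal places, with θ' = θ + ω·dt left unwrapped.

(1.4376, 2.8372, 1.0896)

θ' = -0.7854 + 0.75·2.5 = 1.0896
R = v/ω = -0.5/0.75 = -0.6667
x' = 2.5 + -0.6667·(sin 1.0896 − sin -0.7854) = 1.4376
y' = 3 − -0.6667·(cos 1.0896 − cos -0.7854) = 2.8372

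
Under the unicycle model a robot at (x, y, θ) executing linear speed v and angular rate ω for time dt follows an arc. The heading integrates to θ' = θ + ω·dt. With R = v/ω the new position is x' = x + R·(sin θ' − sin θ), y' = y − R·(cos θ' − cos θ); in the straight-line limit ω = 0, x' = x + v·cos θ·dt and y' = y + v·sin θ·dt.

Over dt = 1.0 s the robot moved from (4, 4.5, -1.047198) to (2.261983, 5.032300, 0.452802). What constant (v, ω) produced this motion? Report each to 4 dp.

v = -2.0000, ω = 1.5000

Δθ = 0.452802 − -1.047198 = 1.500000
ω = Δθ/dt = 1.500000/1.0 = 1.5000
R = Δx/(sin θ' − sin θ) = -1.3333
v = R·ω = -1.3333·1.5000 = -2.0000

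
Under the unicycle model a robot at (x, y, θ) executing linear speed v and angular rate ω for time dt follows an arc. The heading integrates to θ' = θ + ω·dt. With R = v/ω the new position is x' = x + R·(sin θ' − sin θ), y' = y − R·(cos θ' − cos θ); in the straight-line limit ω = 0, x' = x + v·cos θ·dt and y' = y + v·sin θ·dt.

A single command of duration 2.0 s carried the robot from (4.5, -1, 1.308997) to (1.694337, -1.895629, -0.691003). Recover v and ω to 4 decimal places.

v = -1.7500, ω = -1.0000

Δθ = -0.691003 − 1.308997 = -2.000000
ω = Δθ/dt = -2.000000/2.0 = -1.0000
R = Δx/(sin θ' − sin θ) = 1.7500
v = R·ω = 1.7500·-1.0000 = -1.7500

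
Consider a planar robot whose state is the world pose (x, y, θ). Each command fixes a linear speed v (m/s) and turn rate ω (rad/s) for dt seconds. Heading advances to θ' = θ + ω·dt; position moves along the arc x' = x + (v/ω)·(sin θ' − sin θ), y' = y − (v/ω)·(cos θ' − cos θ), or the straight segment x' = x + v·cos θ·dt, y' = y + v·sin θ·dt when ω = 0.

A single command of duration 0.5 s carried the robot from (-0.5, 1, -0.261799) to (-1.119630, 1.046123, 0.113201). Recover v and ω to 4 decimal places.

v = -1.2500, ω = 0.7500

Δθ = 0.113201 − -0.261799 = 0.375000
ω = Δθ/dt = 0.375000/0.5 = 0.7500
R = Δx/(sin θ' − sin θ) = -1.6667
v = R·ω = -1.6667·0.7500 = -1.2500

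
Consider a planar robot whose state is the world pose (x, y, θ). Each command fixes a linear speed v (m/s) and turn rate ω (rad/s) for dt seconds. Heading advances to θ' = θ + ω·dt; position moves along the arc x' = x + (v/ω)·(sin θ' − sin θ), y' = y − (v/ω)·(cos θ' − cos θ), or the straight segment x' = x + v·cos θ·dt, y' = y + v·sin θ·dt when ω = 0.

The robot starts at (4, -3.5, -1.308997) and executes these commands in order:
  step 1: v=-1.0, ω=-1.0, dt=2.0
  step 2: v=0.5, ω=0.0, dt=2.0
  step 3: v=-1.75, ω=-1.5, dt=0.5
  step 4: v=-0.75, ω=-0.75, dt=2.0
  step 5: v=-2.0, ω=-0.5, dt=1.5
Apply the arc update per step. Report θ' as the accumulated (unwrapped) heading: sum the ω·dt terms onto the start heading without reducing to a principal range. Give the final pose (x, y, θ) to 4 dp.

(1.9937, -4.8891, -6.3090)

step 1: θ'=-3.3090 (R=1.0000) → pose (5.1325, -2.2552, -3.3090)
step 2: θ'=-3.3090 (straight) → pose (4.1465, -2.0885, -3.3090)
step 3: θ'=-4.0590 (R=1.1667) → pose (4.8785, -2.5297, -4.0590)
step 4: θ'=-5.5590 (R=1.0000) → pose (4.7470, -3.8866, -5.5590)
step 5: θ'=-6.3090 (R=4.0000) → pose (1.9937, -4.8891, -6.3090)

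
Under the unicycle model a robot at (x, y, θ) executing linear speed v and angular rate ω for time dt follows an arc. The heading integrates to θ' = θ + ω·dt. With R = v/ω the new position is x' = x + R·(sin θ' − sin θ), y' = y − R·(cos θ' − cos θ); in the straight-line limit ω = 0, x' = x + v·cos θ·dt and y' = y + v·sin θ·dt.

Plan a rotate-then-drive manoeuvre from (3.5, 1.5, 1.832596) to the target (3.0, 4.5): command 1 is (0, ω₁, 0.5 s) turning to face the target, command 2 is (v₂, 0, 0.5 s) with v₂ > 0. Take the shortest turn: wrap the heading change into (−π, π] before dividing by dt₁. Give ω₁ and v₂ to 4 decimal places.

heading to target = atan2(4.5−1.5, 3−3.5) = 1.7359
Δθ = wrap(1.7359 − 1.8326) = -0.0967; ω₁ = Δθ/dt₁ = -0.1933
distance = √((3−3.5)² + (4.5−1.5)²) = 3.0414; v₂ = distance/dt₂ = 6.0828

ω₁ = -0.1933, v₂ = 6.0828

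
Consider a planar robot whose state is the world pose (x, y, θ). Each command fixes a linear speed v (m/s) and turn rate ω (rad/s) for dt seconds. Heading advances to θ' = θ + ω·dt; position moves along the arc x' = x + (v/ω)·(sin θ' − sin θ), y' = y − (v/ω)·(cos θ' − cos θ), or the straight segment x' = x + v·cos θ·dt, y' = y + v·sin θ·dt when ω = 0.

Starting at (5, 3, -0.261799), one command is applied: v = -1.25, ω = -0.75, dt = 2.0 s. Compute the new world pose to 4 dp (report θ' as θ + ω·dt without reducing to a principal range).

θ' = -0.2618 + -0.75·2.0 = -1.7618
R = v/ω = -1.25/-0.75 = 1.6667
x' = 5 + 1.6667·(sin -1.7618 − sin -0.2618) = 3.7950
y' = 3 − 1.6667·(cos -1.7618 − cos -0.2618) = 4.9263

(3.7950, 4.9263, -1.7618)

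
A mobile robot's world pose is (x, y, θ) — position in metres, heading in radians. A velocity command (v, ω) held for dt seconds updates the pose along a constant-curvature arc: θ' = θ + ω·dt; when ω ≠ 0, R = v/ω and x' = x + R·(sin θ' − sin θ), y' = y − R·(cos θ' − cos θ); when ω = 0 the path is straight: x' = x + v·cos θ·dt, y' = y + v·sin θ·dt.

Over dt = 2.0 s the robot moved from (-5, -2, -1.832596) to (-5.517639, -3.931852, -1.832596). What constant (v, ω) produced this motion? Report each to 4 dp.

Δθ = -1.832596 − -1.832596 = 0.000000
ω = Δθ/dt = 0.000000/2.0 = 0.0000
ω = 0 → v = (Δx·cos θ + Δy·sin θ)/dt = 1.0000

v = 1.0000, ω = 0.0000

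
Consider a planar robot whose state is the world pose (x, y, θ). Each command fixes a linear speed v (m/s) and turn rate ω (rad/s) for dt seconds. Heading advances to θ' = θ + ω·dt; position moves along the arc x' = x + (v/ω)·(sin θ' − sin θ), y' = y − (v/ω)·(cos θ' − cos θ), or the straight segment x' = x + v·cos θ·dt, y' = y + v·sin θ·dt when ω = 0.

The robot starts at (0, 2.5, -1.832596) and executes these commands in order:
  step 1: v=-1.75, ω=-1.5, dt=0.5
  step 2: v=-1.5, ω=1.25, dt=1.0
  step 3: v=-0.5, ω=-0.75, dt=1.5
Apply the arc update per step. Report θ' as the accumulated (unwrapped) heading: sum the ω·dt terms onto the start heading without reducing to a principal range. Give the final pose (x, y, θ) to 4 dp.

step 1: θ'=-2.5826 (R=1.1667) → pose (0.5082, 3.1871, -2.5826)
step 2: θ'=-1.3326 (R=-1.2000) → pose (1.0379, 4.4876, -1.3326)
step 3: θ'=-2.4576 (R=0.6667) → pose (1.2645, 5.1616, -2.4576)

(1.2645, 5.1616, -2.4576)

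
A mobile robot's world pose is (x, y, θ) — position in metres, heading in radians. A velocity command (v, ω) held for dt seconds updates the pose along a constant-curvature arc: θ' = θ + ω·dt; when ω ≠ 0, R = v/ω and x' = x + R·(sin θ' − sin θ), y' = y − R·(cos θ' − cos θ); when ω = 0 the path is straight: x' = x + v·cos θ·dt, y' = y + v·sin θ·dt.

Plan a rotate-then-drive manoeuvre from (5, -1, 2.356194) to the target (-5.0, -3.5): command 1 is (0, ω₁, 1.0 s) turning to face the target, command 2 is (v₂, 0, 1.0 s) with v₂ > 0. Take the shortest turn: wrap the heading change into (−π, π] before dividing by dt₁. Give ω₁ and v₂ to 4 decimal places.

ω₁ = 1.0304, v₂ = 10.3078

heading to target = atan2(-3.5−-1, -5−5) = -2.8966
Δθ = wrap(-2.8966 − 2.3562) = 1.0304; ω₁ = Δθ/dt₁ = 1.0304
distance = √((-5−5)² + (-3.5−-1)²) = 10.3078; v₂ = distance/dt₂ = 10.3078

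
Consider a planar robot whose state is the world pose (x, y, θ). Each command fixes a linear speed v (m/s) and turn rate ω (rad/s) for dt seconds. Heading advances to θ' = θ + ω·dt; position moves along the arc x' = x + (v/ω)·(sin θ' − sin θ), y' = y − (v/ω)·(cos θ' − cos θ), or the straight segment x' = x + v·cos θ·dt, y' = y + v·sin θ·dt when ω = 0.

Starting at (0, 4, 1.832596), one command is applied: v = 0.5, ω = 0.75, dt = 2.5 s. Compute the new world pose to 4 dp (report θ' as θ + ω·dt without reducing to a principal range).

(-1.0015, 4.3902, 3.7076)

θ' = 1.8326 + 0.75·2.5 = 3.7076
R = v/ω = 0.5/0.75 = 0.6667
x' = 0 + 0.6667·(sin 3.7076 − sin 1.8326) = -1.0015
y' = 4 − 0.6667·(cos 3.7076 − cos 1.8326) = 4.3902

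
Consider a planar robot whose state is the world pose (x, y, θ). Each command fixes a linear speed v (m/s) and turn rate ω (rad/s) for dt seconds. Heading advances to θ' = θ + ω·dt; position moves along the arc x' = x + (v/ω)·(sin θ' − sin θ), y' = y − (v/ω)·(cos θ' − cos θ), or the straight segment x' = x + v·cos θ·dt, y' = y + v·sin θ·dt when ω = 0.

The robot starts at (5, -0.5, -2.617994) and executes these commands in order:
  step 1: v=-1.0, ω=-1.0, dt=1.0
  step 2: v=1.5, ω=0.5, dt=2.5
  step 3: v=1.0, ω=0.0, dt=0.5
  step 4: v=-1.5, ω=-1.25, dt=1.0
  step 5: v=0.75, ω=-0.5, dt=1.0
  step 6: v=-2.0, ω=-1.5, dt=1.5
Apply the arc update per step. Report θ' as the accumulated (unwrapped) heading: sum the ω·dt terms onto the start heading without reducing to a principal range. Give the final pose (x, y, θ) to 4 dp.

step 1: θ'=-3.6180 (R=1.0000) → pose (5.9586, -0.4774, -3.6180)
step 2: θ'=-2.3680 (R=3.0000) → pose (2.4867, -0.9971, -2.3680)
step 3: θ'=-2.3680 (straight) → pose (2.1290, -1.3465, -2.3680)
step 4: θ'=-3.6180 (R=1.2000) → pose (3.5177, -1.1386, -3.6180)
step 5: θ'=-4.1180 (R=-1.5000) → pose (2.9629, -0.6456, -4.1180)
step 6: θ'=-6.3680 (R=1.3333) → pose (1.7453, -2.7208, -6.3680)

(1.7453, -2.7208, -6.3680)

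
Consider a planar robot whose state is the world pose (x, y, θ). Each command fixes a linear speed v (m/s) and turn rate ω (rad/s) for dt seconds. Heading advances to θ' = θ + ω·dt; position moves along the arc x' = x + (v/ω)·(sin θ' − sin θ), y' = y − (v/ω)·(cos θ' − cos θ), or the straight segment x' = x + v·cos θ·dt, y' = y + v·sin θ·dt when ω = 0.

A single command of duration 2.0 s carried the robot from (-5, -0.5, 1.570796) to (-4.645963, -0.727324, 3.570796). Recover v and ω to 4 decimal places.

v = -0.2500, ω = 1.0000

Δθ = 3.570796 − 1.570796 = 2.000000
ω = Δθ/dt = 2.000000/2.0 = 1.0000
R = Δx/(sin θ' − sin θ) = -0.2500
v = R·ω = -0.2500·1.0000 = -0.2500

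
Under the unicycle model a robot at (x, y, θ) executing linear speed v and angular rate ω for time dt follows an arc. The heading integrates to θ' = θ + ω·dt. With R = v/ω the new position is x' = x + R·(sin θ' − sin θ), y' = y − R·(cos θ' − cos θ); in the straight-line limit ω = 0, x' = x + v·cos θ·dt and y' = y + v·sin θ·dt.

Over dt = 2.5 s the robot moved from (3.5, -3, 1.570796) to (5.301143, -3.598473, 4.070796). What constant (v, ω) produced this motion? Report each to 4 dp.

v = -1.0000, ω = 1.0000

Δθ = 4.070796 − 1.570796 = 2.500000
ω = Δθ/dt = 2.500000/2.5 = 1.0000
R = Δx/(sin θ' − sin θ) = -1.0000
v = R·ω = -1.0000·1.0000 = -1.0000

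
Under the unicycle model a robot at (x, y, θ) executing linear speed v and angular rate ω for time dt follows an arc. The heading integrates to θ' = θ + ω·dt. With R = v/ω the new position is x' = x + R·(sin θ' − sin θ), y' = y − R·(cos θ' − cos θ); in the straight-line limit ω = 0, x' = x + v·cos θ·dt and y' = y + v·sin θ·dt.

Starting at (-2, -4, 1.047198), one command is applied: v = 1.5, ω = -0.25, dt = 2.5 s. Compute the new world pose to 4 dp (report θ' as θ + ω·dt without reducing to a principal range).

(0.7376, -1.5269, 0.4222)

θ' = 1.0472 + -0.25·2.5 = 0.4222
R = v/ω = 1.5/-0.25 = -6.0000
x' = -2 + -6.0000·(sin 0.4222 − sin 1.0472) = 0.7376
y' = -4 − -6.0000·(cos 0.4222 − cos 1.0472) = -1.5269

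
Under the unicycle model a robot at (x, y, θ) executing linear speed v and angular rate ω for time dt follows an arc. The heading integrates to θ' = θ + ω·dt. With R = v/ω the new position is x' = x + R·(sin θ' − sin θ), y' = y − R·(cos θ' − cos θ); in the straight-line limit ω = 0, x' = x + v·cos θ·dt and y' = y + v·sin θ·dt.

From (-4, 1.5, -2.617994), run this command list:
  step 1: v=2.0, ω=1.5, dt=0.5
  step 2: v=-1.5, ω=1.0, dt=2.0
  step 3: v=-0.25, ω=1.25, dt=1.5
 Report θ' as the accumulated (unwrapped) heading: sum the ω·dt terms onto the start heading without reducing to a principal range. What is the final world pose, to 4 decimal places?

step 1: θ'=-1.8680 (R=1.3333) → pose (-4.6082, 0.7358, -1.8680)
step 2: θ'=0.1320 (R=-1.5000) → pose (-6.2399, 2.6620, 0.1320)
step 3: θ'=2.0070 (R=-0.2000) → pose (-6.3948, 2.3792, 2.0070)

(-6.3948, 2.3792, 2.0070)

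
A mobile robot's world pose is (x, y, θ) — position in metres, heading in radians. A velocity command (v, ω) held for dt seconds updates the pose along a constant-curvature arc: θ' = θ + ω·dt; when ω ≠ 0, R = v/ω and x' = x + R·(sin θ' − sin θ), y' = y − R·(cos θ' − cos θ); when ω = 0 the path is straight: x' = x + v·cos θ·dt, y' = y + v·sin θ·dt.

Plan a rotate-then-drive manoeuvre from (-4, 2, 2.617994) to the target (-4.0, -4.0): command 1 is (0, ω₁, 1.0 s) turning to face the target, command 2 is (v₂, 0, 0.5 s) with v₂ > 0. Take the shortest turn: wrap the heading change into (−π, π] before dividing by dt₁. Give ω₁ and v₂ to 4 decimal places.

ω₁ = 2.0944, v₂ = 12.0000

heading to target = atan2(-4−2, -4−-4) = -1.5708
Δθ = wrap(-1.5708 − 2.6180) = 2.0944; ω₁ = Δθ/dt₁ = 2.0944
distance = √((-4−-4)² + (-4−2)²) = 6.0000; v₂ = distance/dt₂ = 12.0000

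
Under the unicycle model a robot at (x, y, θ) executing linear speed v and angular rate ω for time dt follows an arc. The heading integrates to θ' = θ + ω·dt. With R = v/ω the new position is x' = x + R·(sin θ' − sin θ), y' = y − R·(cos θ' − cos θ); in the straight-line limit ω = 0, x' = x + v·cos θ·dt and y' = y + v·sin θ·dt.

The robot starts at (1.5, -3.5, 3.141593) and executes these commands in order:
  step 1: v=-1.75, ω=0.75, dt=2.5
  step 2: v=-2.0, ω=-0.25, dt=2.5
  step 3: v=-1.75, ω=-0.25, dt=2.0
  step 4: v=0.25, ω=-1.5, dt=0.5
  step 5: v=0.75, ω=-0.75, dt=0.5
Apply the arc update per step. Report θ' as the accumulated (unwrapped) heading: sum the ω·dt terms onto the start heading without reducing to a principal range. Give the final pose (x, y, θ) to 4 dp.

step 1: θ'=5.0166 (R=-2.3333) → pose (3.7262, -0.4678, 5.0166)
step 2: θ'=4.3916 (R=8.0000) → pose (3.7670, 4.4511, 4.3916)
step 3: θ'=3.8916 (R=7.0000) → pose (5.6384, 7.3657, 3.8916)
step 4: θ'=3.1416 (R=-0.1667) → pose (5.5248, 7.3209, 3.1416)
step 5: θ'=2.7666 (R=-1.0000) → pose (5.1585, 7.3904, 2.7666)

(5.1585, 7.3904, 2.7666)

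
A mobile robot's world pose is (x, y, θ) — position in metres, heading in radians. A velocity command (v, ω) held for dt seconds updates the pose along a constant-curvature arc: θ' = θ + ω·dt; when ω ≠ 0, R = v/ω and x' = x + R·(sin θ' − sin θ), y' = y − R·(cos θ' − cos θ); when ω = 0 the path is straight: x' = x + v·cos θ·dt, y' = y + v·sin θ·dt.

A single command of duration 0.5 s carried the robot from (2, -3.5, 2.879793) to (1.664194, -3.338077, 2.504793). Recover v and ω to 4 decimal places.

Δθ = 2.504793 − 2.879793 = -0.375000
ω = Δθ/dt = -0.375000/0.5 = -0.7500
R = Δx/(sin θ' − sin θ) = -1.0000
v = R·ω = -1.0000·-0.7500 = 0.7500

v = 0.7500, ω = -0.7500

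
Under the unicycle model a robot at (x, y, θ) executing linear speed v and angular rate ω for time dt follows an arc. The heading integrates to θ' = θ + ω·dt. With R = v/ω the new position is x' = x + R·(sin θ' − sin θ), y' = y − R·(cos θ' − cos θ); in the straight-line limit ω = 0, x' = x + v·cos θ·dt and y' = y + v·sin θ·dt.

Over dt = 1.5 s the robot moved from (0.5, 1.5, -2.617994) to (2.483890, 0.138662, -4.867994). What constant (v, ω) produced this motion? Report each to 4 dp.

Δθ = -4.867994 − -2.617994 = -2.250000
ω = Δθ/dt = -2.250000/1.5 = -1.5000
R = Δx/(sin θ' − sin θ) = 1.3333
v = R·ω = 1.3333·-1.5000 = -2.0000

v = -2.0000, ω = -1.5000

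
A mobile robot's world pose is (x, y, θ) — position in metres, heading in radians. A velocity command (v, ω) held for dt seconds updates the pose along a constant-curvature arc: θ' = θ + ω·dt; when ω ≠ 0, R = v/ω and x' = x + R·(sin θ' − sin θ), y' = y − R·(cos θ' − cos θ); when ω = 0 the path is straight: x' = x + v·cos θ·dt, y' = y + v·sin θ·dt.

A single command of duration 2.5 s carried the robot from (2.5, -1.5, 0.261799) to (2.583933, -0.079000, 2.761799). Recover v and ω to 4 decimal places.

Δθ = 2.761799 − 0.261799 = 2.500000
ω = Δθ/dt = 2.500000/2.5 = 1.0000
R = −Δy/(cos θ' − cos θ) = 0.7500
v = R·ω = 0.7500·1.0000 = 0.7500

v = 0.7500, ω = 1.0000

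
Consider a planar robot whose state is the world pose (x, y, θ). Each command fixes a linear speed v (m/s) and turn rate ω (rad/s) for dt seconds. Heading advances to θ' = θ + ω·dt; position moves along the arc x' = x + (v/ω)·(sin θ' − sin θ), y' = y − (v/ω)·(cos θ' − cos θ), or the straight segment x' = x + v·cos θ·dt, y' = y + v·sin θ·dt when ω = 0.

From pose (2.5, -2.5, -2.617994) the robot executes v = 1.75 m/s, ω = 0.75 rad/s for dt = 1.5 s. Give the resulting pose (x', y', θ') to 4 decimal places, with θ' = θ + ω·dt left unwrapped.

θ' = -2.6180 + 0.75·1.5 = -1.4930
R = v/ω = 1.75/0.75 = 2.3333
x' = 2.5 + 2.3333·(sin -1.4930 − sin -2.6180) = 1.3404
y' = -2.5 − 2.3333·(cos -1.4930 − cos -2.6180) = -4.7021

(1.3404, -4.7021, -1.4930)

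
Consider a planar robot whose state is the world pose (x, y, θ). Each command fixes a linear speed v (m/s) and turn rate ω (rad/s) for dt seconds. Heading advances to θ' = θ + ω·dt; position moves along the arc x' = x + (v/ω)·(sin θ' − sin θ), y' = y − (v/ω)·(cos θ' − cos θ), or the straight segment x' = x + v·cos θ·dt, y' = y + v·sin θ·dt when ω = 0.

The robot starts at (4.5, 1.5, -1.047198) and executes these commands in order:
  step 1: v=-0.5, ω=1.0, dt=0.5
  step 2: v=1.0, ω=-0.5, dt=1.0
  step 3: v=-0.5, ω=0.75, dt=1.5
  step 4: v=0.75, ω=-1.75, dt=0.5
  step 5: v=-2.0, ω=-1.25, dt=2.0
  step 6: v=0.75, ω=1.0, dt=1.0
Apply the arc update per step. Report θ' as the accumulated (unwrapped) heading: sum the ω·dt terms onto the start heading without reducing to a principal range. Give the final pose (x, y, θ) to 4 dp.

(5.4450, 3.6283, -2.2972)

step 1: θ'=-0.5472 (R=-0.5000) → pose (4.3271, 1.6770, -0.5472)
step 2: θ'=-1.0472 (R=-2.0000) → pose (5.0186, 0.9690, -1.0472)
step 3: θ'=0.0778 (R=-0.6667) → pose (4.3894, 1.3003, 0.0778)
step 4: θ'=-0.7972 (R=-0.4286) → pose (4.7293, 1.1725, -0.7972)
step 5: θ'=-3.2972 (R=1.6000) → pose (6.1219, 3.8711, -3.2972)
step 6: θ'=-2.2972 (R=0.7500) → pose (5.4450, 3.6283, -2.2972)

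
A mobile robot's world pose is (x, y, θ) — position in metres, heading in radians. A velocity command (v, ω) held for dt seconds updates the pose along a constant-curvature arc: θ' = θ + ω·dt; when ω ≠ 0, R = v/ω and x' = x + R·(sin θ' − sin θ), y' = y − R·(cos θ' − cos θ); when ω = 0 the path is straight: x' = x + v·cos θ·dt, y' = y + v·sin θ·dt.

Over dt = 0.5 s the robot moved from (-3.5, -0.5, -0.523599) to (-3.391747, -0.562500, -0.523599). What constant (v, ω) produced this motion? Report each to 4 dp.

v = 0.2500, ω = 0.0000

Δθ = -0.523599 − -0.523599 = 0.000000
ω = Δθ/dt = 0.000000/0.5 = 0.0000
ω = 0 → v = (Δx·cos θ + Δy·sin θ)/dt = 0.2500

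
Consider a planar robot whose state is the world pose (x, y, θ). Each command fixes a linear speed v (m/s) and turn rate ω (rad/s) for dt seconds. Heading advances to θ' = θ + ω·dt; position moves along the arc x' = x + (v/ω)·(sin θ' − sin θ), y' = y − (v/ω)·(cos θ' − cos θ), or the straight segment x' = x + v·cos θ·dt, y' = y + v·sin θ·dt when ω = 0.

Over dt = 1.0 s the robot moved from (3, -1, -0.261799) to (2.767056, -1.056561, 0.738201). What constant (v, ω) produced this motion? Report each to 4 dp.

Δθ = 0.738201 − -0.261799 = 1.000000
ω = Δθ/dt = 1.000000/1.0 = 1.0000
R = Δx/(sin θ' − sin θ) = -0.2500
v = R·ω = -0.2500·1.0000 = -0.2500

v = -0.2500, ω = 1.0000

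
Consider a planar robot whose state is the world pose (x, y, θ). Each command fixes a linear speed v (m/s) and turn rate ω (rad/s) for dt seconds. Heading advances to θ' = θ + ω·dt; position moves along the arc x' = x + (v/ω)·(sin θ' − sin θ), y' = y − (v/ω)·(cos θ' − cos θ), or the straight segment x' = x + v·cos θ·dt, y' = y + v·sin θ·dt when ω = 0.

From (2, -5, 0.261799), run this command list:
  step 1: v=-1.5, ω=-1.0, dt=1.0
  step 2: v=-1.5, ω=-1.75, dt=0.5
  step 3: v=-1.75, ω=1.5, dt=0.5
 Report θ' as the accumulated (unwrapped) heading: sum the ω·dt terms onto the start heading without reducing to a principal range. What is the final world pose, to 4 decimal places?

step 1: θ'=-0.7382 (R=1.5000) → pose (0.6023, -4.6606, -0.7382)
step 2: θ'=-1.6132 (R=0.8571) → pose (0.3228, -3.9903, -1.6132)
step 3: θ'=-0.8632 (R=-1.1667) → pose (0.0437, -3.1825, -0.8632)

(0.0437, -3.1825, -0.8632)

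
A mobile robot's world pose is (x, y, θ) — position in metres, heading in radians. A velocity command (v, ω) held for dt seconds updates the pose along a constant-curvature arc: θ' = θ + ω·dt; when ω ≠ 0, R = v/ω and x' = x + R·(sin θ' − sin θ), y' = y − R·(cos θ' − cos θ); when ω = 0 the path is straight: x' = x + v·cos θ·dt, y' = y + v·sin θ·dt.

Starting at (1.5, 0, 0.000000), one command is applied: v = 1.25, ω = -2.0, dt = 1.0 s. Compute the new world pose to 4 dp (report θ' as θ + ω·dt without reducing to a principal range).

θ' = 0.0000 + -2.0·1.0 = -2.0000
R = v/ω = 1.25/-2.0 = -0.6250
x' = 1.5 + -0.6250·(sin -2.0000 − sin 0.0000) = 2.0683
y' = 0 − -0.6250·(cos -2.0000 − cos 0.0000) = -0.8851

(2.0683, -0.8851, -2.0000)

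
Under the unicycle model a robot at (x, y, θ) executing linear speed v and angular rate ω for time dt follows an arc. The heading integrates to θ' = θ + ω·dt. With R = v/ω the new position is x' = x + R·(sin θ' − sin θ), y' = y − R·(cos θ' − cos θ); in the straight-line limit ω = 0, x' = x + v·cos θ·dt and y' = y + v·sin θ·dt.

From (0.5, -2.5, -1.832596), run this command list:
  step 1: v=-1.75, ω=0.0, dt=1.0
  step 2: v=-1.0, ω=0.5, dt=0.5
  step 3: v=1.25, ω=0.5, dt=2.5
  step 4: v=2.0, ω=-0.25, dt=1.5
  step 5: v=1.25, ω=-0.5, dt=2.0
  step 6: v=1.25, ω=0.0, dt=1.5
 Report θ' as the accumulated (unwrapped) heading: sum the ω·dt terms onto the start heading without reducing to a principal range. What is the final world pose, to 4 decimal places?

(5.8885, -8.2885, -1.7076)

step 1: θ'=-1.8326 (straight) → pose (0.9529, -0.8096, -1.8326)
step 2: θ'=-1.5826 (R=-2.0000) → pose (1.0209, -0.3156, -1.5826)
step 3: θ'=-0.3326 (R=2.5000) → pose (2.7045, -2.7081, -0.3326)
step 4: θ'=-0.7076 (R=-8.0000) → pose (5.2926, -4.1903, -0.7076)
step 5: θ'=-1.7076 (R=-2.5000) → pose (6.1442, -6.4310, -1.7076)
step 6: θ'=-1.7076 (straight) → pose (5.8885, -8.2885, -1.7076)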